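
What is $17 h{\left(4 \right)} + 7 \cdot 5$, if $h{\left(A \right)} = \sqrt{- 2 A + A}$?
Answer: $35 + 34 i \approx 35.0 + 34.0 i$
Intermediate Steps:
$h{\left(A \right)} = \sqrt{- A}$
$17 h{\left(4 \right)} + 7 \cdot 5 = 17 \sqrt{\left(-1\right) 4} + 7 \cdot 5 = 17 \sqrt{-4} + 35 = 17 \cdot 2 i + 35 = 34 i + 35 = 35 + 34 i$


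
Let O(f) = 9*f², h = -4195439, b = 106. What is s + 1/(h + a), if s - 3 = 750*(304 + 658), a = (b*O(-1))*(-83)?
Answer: 3084151875362/4274621 ≈ 7.2150e+5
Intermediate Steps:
a = -79182 (a = (106*(9*(-1)²))*(-83) = (106*(9*1))*(-83) = (106*9)*(-83) = 954*(-83) = -79182)
s = 721503 (s = 3 + 750*(304 + 658) = 3 + 750*962 = 3 + 721500 = 721503)
s + 1/(h + a) = 721503 + 1/(-4195439 - 79182) = 721503 + 1/(-4274621) = 721503 - 1/4274621 = 3084151875362/4274621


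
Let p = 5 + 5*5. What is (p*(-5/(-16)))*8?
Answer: 75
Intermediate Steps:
p = 30 (p = 5 + 25 = 30)
(p*(-5/(-16)))*8 = (30*(-5/(-16)))*8 = (30*(-5*(-1/16)))*8 = (30*(5/16))*8 = (75/8)*8 = 75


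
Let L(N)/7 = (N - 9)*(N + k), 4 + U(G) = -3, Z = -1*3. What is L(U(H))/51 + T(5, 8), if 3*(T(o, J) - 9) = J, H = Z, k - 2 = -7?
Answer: 1939/51 ≈ 38.020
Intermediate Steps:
k = -5 (k = 2 - 7 = -5)
Z = -3
H = -3
U(G) = -7 (U(G) = -4 - 3 = -7)
T(o, J) = 9 + J/3
L(N) = 7*(-9 + N)*(-5 + N) (L(N) = 7*((N - 9)*(N - 5)) = 7*((-9 + N)*(-5 + N)) = 7*(-9 + N)*(-5 + N))
L(U(H))/51 + T(5, 8) = (315 - 98*(-7) + 7*(-7)²)/51 + (9 + (⅓)*8) = (315 + 686 + 7*49)*(1/51) + (9 + 8/3) = (315 + 686 + 343)*(1/51) + 35/3 = 1344*(1/51) + 35/3 = 448/17 + 35/3 = 1939/51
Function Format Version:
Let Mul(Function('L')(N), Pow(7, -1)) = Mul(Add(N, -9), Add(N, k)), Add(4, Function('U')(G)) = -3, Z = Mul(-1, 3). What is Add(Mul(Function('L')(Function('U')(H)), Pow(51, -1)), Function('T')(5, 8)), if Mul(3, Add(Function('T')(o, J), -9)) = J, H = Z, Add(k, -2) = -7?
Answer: Rational(1939, 51) ≈ 38.020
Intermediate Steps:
k = -5 (k = Add(2, -7) = -5)
Z = -3
H = -3
Function('U')(G) = -7 (Function('U')(G) = Add(-4, -3) = -7)
Function('T')(o, J) = Add(9, Mul(Rational(1, 3), J))
Function('L')(N) = Mul(7, Add(-9, N), Add(-5, N)) (Function('L')(N) = Mul(7, Mul(Add(N, -9), Add(N, -5))) = Mul(7, Mul(Add(-9, N), Add(-5, N))) = Mul(7, Add(-9, N), Add(-5, N)))
Add(Mul(Function('L')(Function('U')(H)), Pow(51, -1)), Function('T')(5, 8)) = Add(Mul(Add(315, Mul(-98, -7), Mul(7, Pow(-7, 2))), Pow(51, -1)), Add(9, Mul(Rational(1, 3), 8))) = Add(Mul(Add(315, 686, Mul(7, 49)), Rational(1, 51)), Add(9, Rational(8, 3))) = Add(Mul(Add(315, 686, 343), Rational(1, 51)), Rational(35, 3)) = Add(Mul(1344, Rational(1, 51)), Rational(35, 3)) = Add(Rational(448, 17), Rational(35, 3)) = Rational(1939, 51)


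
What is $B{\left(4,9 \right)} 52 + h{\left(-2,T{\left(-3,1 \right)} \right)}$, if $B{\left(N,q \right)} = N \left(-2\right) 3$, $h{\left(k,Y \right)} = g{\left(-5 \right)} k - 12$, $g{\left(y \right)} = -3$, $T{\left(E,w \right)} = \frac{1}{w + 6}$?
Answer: $-1254$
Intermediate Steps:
$T{\left(E,w \right)} = \frac{1}{6 + w}$
$h{\left(k,Y \right)} = -12 - 3 k$ ($h{\left(k,Y \right)} = - 3 k - 12 = -12 - 3 k$)
$B{\left(N,q \right)} = - 6 N$ ($B{\left(N,q \right)} = - 2 N 3 = - 6 N$)
$B{\left(4,9 \right)} 52 + h{\left(-2,T{\left(-3,1 \right)} \right)} = \left(-6\right) 4 \cdot 52 - 6 = \left(-24\right) 52 + \left(-12 + 6\right) = -1248 - 6 = -1254$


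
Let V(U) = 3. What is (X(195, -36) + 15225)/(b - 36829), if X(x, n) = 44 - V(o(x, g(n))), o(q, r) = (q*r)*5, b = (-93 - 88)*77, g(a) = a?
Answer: -7633/25383 ≈ -0.30071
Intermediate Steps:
b = -13937 (b = -181*77 = -13937)
o(q, r) = 5*q*r
X(x, n) = 41 (X(x, n) = 44 - 1*3 = 44 - 3 = 41)
(X(195, -36) + 15225)/(b - 36829) = (41 + 15225)/(-13937 - 36829) = 15266/(-50766) = 15266*(-1/50766) = -7633/25383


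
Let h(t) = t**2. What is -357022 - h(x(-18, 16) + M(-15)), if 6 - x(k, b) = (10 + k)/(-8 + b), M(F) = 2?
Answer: -357103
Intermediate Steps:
x(k, b) = 6 - (10 + k)/(-8 + b)
-357022 - h(x(-18, 16) + M(-15)) = -357022 - ((-58 - 1*(-18) + 6*16)/(-8 + 16) + 2)**2 = -357022 - ((-58 + 18 + 96)/8 + 2)**2 = -357022 - ((1/8)*56 + 2)**2 = -357022 - (7 + 2)**2 = -357022 - 1*9**2 = -357022 - 1*81 = -357022 - 81 = -357103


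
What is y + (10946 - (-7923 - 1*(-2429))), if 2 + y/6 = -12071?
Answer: -55998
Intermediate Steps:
y = -72438 (y = -12 + 6*(-12071) = -12 - 72426 = -72438)
y + (10946 - (-7923 - 1*(-2429))) = -72438 + (10946 - (-7923 - 1*(-2429))) = -72438 + (10946 - (-7923 + 2429)) = -72438 + (10946 - 1*(-5494)) = -72438 + (10946 + 5494) = -72438 + 16440 = -55998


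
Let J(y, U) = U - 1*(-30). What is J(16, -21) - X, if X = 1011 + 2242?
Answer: -3244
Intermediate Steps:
J(y, U) = 30 + U (J(y, U) = U + 30 = 30 + U)
X = 3253
J(16, -21) - X = (30 - 21) - 1*3253 = 9 - 3253 = -3244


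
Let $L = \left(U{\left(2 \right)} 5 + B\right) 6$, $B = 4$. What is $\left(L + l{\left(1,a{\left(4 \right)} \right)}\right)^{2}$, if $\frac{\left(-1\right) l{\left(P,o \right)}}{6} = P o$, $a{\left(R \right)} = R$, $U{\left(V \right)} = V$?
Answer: $3600$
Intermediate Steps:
$L = 84$ ($L = \left(2 \cdot 5 + 4\right) 6 = \left(10 + 4\right) 6 = 14 \cdot 6 = 84$)
$l{\left(P,o \right)} = - 6 P o$
$\left(L + l{\left(1,a{\left(4 \right)} \right)}\right)^{2} = \left(84 - 6 \cdot 4\right)^{2} = \left(84 - 24\right)^{2} = 60^{2} = 3600$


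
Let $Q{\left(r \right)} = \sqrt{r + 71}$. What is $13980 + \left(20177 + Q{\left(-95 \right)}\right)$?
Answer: $34157 + 2 i \sqrt{6} \approx 34157.0 + 4.899 i$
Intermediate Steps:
$Q{\left(r \right)} = \sqrt{71 + r}$
$13980 + \left(20177 + Q{\left(-95 \right)}\right) = 13980 + \left(20177 + \sqrt{71 - 95}\right) = 13980 + \left(20177 + \sqrt{-24}\right) = 13980 + \left(20177 + 2 i \sqrt{6}\right) = 34157 + 2 i \sqrt{6}$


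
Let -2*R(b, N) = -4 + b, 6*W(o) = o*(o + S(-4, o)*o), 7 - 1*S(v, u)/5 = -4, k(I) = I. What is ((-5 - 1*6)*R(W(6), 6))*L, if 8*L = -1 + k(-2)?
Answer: -2739/4 ≈ -684.75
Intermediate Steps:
S(v, u) = 55 (S(v, u) = 35 - 5*(-4) = 35 + 20 = 55)
W(o) = 28*o²/3 (W(o) = (o*(o + 55*o))/6 = (o*(56*o))/6 = (56*o²)/6 = 28*o²/3)
L = -3/8 (L = (-1 - 2)/8 = (⅛)*(-3) = -3/8 ≈ -0.37500)
R(b, N) = 2 - b/2 (R(b, N) = -(-4 + b)/2 = 2 - b/2)
((-5 - 1*6)*R(W(6), 6))*L = ((-5 - 1*6)*(2 - 14*6²/3))*(-3/8) = ((-5 - 6)*(2 - 14*36/3))*(-3/8) = -11*(2 - ½*336)*(-3/8) = -11*(2 - 168)*(-3/8) = -11*(-166)*(-3/8) = 1826*(-3/8) = -2739/4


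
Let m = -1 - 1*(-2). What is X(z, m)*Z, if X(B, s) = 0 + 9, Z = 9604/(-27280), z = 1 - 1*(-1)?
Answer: -21609/6820 ≈ -3.1685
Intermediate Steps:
m = 1 (m = -1 + 2 = 1)
z = 2 (z = 1 + 1 = 2)
Z = -2401/6820 (Z = 9604*(-1/27280) = -2401/6820 ≈ -0.35205)
X(B, s) = 9
X(z, m)*Z = 9*(-2401/6820) = -21609/6820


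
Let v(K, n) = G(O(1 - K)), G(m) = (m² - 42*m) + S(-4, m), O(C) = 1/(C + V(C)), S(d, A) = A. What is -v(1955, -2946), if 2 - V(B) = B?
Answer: 81/4 ≈ 20.250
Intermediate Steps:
V(B) = 2 - B
O(C) = ½ (O(C) = 1/(C + (2 - C)) = 1/2 = ½)
G(m) = m² - 41*m (G(m) = (m² - 42*m) + m = m² - 41*m)
v(K, n) = -81/4 (v(K, n) = (-41 + ½)/2 = (½)*(-81/2) = -81/4)
-v(1955, -2946) = -1*(-81/4) = 81/4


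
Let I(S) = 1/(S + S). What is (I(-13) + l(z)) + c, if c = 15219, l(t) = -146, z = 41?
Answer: 391897/26 ≈ 15073.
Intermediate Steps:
I(S) = 1/(2*S)
(I(-13) + l(z)) + c = ((½)/(-13) - 146) + 15219 = ((½)*(-1/13) - 146) + 15219 = (-1/26 - 146) + 15219 = -3797/26 + 15219 = 391897/26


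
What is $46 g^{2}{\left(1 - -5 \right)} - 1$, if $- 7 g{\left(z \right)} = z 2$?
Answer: $\frac{6575}{49} \approx 134.18$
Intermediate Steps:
$g{\left(z \right)} = - \frac{2 z}{7}$ ($g{\left(z \right)} = - \frac{z 2}{7} = - \frac{2 z}{7}$)
$46 g^{2}{\left(1 - -5 \right)} - 1 = 46 \left(- \frac{2 \left(1 - -5\right)}{7}\right)^{2} - 1 = 46 \left(- \frac{2 \left(1 + 5\right)}{7}\right)^{2} - 1 = 46 \left(\left(- \frac{2}{7}\right) 6\right)^{2} - 1 = 46 \left(- \frac{12}{7}\right)^{2} - 1 = 46 \cdot \frac{144}{49} - 1 = \frac{6624}{49} - 1 = \frac{6575}{49}$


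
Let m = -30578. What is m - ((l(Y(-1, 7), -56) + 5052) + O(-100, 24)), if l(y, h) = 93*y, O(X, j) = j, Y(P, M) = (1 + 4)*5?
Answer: -37979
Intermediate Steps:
Y(P, M) = 25 (Y(P, M) = 5*5 = 25)
m - ((l(Y(-1, 7), -56) + 5052) + O(-100, 24)) = -30578 - ((93*25 + 5052) + 24) = -30578 - ((2325 + 5052) + 24) = -30578 - (7377 + 24) = -30578 - 1*7401 = -30578 - 7401 = -37979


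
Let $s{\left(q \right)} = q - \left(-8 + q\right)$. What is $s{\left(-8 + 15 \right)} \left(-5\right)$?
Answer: $-40$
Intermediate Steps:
$s{\left(q \right)} = 8$
$s{\left(-8 + 15 \right)} \left(-5\right) = 8 \left(-5\right) = -40$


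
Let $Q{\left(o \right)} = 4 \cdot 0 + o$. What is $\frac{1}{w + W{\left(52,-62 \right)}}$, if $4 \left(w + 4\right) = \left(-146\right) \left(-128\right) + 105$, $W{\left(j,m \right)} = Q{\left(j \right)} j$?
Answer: $\frac{4}{29593} \approx 0.00013517$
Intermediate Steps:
$Q{\left(o \right)} = o$ ($Q{\left(o \right)} = 0 + o = o$)
$W{\left(j,m \right)} = j^{2}$ ($W{\left(j,m \right)} = j j = j^{2}$)
$w = \frac{18777}{4}$ ($w = -4 + \frac{\left(-146\right) \left(-128\right) + 105}{4} = -4 + \frac{18688 + 105}{4} = -4 + \frac{1}{4} \cdot 18793 = -4 + \frac{18793}{4} = \frac{18777}{4} \approx 4694.3$)
$\frac{1}{w + W{\left(52,-62 \right)}} = \frac{1}{\frac{18777}{4} + 52^{2}} = \frac{1}{\frac{18777}{4} + 2704} = \frac{1}{\frac{29593}{4}} = \frac{4}{29593}$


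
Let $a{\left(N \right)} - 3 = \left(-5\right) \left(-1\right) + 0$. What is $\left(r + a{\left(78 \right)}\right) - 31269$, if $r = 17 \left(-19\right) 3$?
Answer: $-32230$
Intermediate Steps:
$a{\left(N \right)} = 8$ ($a{\left(N \right)} = 3 + \left(\left(-5\right) \left(-1\right) + 0\right) = 3 + \left(5 + 0\right) = 3 + 5 = 8$)
$r = -969$ ($r = \left(-323\right) 3 = -969$)
$\left(r + a{\left(78 \right)}\right) - 31269 = \left(-969 + 8\right) - 31269 = -961 - 31269 = -32230$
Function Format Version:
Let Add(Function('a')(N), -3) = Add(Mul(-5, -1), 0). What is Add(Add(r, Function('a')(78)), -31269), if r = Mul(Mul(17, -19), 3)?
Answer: -32230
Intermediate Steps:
Function('a')(N) = 8 (Function('a')(N) = Add(3, Add(Mul(-5, -1), 0)) = Add(3, Add(5, 0)) = Add(3, 5) = 8)
r = -969 (r = Mul(-323, 3) = -969)
Add(Add(r, Function('a')(78)), -31269) = Add(Add(-969, 8), -31269) = Add(-961, -31269) = -32230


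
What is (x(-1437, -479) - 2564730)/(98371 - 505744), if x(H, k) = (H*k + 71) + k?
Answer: 625605/135791 ≈ 4.6071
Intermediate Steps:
x(H, k) = 71 + k + H*k (x(H, k) = (71 + H*k) + k = 71 + k + H*k)
(x(-1437, -479) - 2564730)/(98371 - 505744) = ((71 - 479 - 1437*(-479)) - 2564730)/(98371 - 505744) = ((71 - 479 + 688323) - 2564730)/(-407373) = (687915 - 2564730)*(-1/407373) = -1876815*(-1/407373) = 625605/135791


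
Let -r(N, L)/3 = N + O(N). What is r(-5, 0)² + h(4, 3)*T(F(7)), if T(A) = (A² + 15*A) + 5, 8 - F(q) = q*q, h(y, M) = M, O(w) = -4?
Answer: 3942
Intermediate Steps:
F(q) = 8 - q² (F(q) = 8 - q*q = 8 - q²)
r(N, L) = 12 - 3*N (r(N, L) = -3*(N - 4) = -3*(-4 + N) = 12 - 3*N)
T(A) = 5 + A² + 15*A
r(-5, 0)² + h(4, 3)*T(F(7)) = (12 - 3*(-5))² + 3*(5 + (8 - 1*7²)² + 15*(8 - 1*7²)) = (12 + 15)² + 3*(5 + (8 - 1*49)² + 15*(8 - 1*49)) = 27² + 3*(5 + (8 - 49)² + 15*(8 - 49)) = 729 + 3*(5 + (-41)² + 15*(-41)) = 729 + 3*(5 + 1681 - 615) = 729 + 3*1071 = 729 + 3213 = 3942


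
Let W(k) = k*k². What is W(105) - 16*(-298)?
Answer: 1162393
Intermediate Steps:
W(k) = k³
W(105) - 16*(-298) = 105³ - 16*(-298) = 1157625 + 4768 = 1162393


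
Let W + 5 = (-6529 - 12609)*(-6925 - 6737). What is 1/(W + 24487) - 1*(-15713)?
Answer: 4108758398495/261487838 ≈ 15713.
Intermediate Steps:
W = 261463351 (W = -5 + (-6529 - 12609)*(-6925 - 6737) = -5 - 19138*(-13662) = -5 + 261463356 = 261463351)
1/(W + 24487) - 1*(-15713) = 1/(261463351 + 24487) - 1*(-15713) = 1/261487838 + 15713 = 4108758398495/261487838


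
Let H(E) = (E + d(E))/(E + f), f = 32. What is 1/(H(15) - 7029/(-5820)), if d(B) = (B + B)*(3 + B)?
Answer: 91180/1186821 ≈ 0.076827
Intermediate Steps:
d(B) = 2*B*(3 + B) (d(B) = (2*B)*(3 + B) = 2*B*(3 + B))
H(E) = (E + 2*E*(3 + E))/(32 + E) (H(E) = (E + 2*E*(3 + E))/(E + 32) = (E + 2*E*(3 + E))/(32 + E))
1/(H(15) - 7029/(-5820)) = 1/(15*(7 + 2*15)/(32 + 15) - 7029/(-5820)) = 1/(15*(7 + 30)/47 - 7029*(-1/5820)) = 1/(15*(1/47)*37 + 2343/1940) = 1/(555/47 + 2343/1940) = 1/(1186821/91180) = 91180/1186821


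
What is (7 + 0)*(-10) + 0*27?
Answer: -70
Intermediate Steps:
(7 + 0)*(-10) + 0*27 = 7*(-10) + 0 = -70 + 0 = -70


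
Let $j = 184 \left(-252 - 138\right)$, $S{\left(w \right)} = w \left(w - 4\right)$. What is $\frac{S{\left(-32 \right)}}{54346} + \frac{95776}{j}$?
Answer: $- \frac{160074218}{121870905} \approx -1.3135$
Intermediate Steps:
$S{\left(w \right)} = w \left(-4 + w\right)$
$j = -71760$ ($j = 184 \left(-252 - 138\right) = 184 \left(-390\right) = -71760$)
$\frac{S{\left(-32 \right)}}{54346} + \frac{95776}{j} = \frac{\left(-32\right) \left(-4 - 32\right)}{54346} + \frac{95776}{-71760} = \left(-32\right) \left(-36\right) \frac{1}{54346} + 95776 \left(- \frac{1}{71760}\right) = 1152 \cdot \frac{1}{54346} - \frac{5986}{4485} = \frac{576}{27173} - \frac{5986}{4485} = - \frac{160074218}{121870905}$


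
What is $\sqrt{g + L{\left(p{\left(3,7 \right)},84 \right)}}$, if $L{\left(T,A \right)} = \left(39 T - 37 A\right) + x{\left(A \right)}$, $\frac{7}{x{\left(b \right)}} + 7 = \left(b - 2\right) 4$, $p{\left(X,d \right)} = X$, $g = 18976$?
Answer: $\frac{2 \sqrt{411778158}}{321} \approx 126.43$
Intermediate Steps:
$x{\left(b \right)} = \frac{7}{-15 + 4 b}$ ($x{\left(b \right)} = \frac{7}{-7 + \left(b - 2\right) 4} = \frac{7}{-7 + \left(-2 + b\right) 4} = \frac{7}{-7 + \left(-8 + 4 b\right)} = \frac{7}{-15 + 4 b}$)
$L{\left(T,A \right)} = - 37 A + \frac{7}{-15 + 4 A} + 39 T$ ($L{\left(T,A \right)} = \left(39 T - 37 A\right) + \frac{7}{-15 + 4 A} = \left(- 37 A + 39 T\right) + \frac{7}{-15 + 4 A} = - 37 A + \frac{7}{-15 + 4 A} + 39 T$)
$\sqrt{g + L{\left(p{\left(3,7 \right)},84 \right)}} = \sqrt{18976 + \frac{7 + \left(-15 + 4 \cdot 84\right) \left(\left(-37\right) 84 + 39 \cdot 3\right)}{-15 + 4 \cdot 84}} = \sqrt{18976 + \frac{7 + \left(-15 + 336\right) \left(-3108 + 117\right)}{-15 + 336}} = \sqrt{18976 + \frac{7 + 321 \left(-2991\right)}{321}} = \sqrt{18976 + \frac{7 - 960111}{321}} = \sqrt{18976 + \frac{1}{321} \left(-960104\right)} = \sqrt{18976 - \frac{960104}{321}} = \sqrt{\frac{5131192}{321}} = \frac{2 \sqrt{411778158}}{321}$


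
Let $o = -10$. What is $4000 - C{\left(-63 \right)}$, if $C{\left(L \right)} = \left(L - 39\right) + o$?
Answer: $4112$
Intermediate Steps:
$C{\left(L \right)} = -49 + L$ ($C{\left(L \right)} = \left(L - 39\right) - 10 = \left(-39 + L\right) - 10 = -49 + L$)
$4000 - C{\left(-63 \right)} = 4000 - \left(-49 - 63\right) = 4000 - -112 = 4000 + 112 = 4112$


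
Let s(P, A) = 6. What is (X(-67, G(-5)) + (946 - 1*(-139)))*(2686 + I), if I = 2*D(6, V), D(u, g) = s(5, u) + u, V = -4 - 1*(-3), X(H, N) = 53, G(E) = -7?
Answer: 3083980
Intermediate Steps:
V = -1 (V = -4 + 3 = -1)
D(u, g) = 6 + u
I = 24 (I = 2*(6 + 6) = 2*12 = 24)
(X(-67, G(-5)) + (946 - 1*(-139)))*(2686 + I) = (53 + (946 - 1*(-139)))*(2686 + 24) = (53 + (946 + 139))*2710 = (53 + 1085)*2710 = 1138*2710 = 3083980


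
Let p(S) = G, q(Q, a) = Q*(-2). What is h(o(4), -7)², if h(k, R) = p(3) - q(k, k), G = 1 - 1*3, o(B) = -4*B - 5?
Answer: 1936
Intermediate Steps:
q(Q, a) = -2*Q
o(B) = -5 - 4*B
G = -2 (G = 1 - 3 = -2)
p(S) = -2
h(k, R) = -2 + 2*k (h(k, R) = -2 - (-2)*k = -2 + 2*k)
h(o(4), -7)² = (-2 + 2*(-5 - 4*4))² = (-2 + 2*(-5 - 16))² = (-2 + 2*(-21))² = (-2 - 42)² = (-44)² = 1936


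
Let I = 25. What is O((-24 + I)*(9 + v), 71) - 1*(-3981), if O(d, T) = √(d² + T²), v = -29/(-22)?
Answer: 3981 + √2491373/22 ≈ 4052.7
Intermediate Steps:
v = 29/22 (v = -29*(-1/22) = 29/22 ≈ 1.3182)
O(d, T) = √(T² + d²)
O((-24 + I)*(9 + v), 71) - 1*(-3981) = √(71² + ((-24 + 25)*(9 + 29/22))²) - 1*(-3981) = √(5041 + (1*(227/22))²) + 3981 = √(5041 + (227/22)²) + 3981 = √(5041 + 51529/484) + 3981 = √(2491373/484) + 3981 = √2491373/22 + 3981 = 3981 + √2491373/22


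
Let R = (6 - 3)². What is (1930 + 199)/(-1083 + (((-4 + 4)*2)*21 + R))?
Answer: -2129/1074 ≈ -1.9823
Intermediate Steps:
R = 9 (R = 3² = 9)
(1930 + 199)/(-1083 + (((-4 + 4)*2)*21 + R)) = (1930 + 199)/(-1083 + (((-4 + 4)*2)*21 + 9)) = 2129/(-1083 + ((0*2)*21 + 9)) = 2129/(-1083 + (0*21 + 9)) = 2129/(-1083 + (0 + 9)) = 2129/(-1083 + 9) = 2129/(-1074) = 2129*(-1/1074) = -2129/1074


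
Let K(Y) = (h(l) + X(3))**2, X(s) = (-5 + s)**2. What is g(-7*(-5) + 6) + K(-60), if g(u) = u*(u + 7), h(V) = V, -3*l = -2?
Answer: 17908/9 ≈ 1989.8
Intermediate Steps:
l = 2/3 (l = -1/3*(-2) = 2/3 ≈ 0.66667)
K(Y) = 196/9 (K(Y) = (2/3 + (-5 + 3)**2)**2 = (2/3 + (-2)**2)**2 = (2/3 + 4)**2 = (14/3)**2 = 196/9)
g(u) = u*(7 + u)
g(-7*(-5) + 6) + K(-60) = (-7*(-5) + 6)*(7 + (-7*(-5) + 6)) + 196/9 = (35 + 6)*(7 + (35 + 6)) + 196/9 = 41*(7 + 41) + 196/9 = 41*48 + 196/9 = 1968 + 196/9 = 17908/9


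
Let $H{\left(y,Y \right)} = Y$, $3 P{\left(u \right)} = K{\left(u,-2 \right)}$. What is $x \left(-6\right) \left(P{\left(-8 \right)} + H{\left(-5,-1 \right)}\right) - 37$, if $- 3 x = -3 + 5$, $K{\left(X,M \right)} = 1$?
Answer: $- \frac{119}{3} \approx -39.667$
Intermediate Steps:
$x = - \frac{2}{3}$ ($x = - \frac{-3 + 5}{3} = \left(- \frac{1}{3}\right) 2 = - \frac{2}{3} \approx -0.66667$)
$P{\left(u \right)} = \frac{1}{3}$ ($P{\left(u \right)} = \frac{1}{3} \cdot 1 = \frac{1}{3}$)
$x \left(-6\right) \left(P{\left(-8 \right)} + H{\left(-5,-1 \right)}\right) - 37 = \left(- \frac{2}{3}\right) \left(-6\right) \left(\frac{1}{3} - 1\right) - 37 = 4 \left(- \frac{2}{3}\right) - 37 = - \frac{8}{3} - 37 = - \frac{119}{3}$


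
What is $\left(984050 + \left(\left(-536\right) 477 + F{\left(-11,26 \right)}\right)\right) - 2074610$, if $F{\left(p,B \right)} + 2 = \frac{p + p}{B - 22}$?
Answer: $- \frac{2692479}{2} \approx -1.3462 \cdot 10^{6}$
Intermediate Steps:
$F{\left(p,B \right)} = -2 + \frac{2 p}{-22 + B}$ ($F{\left(p,B \right)} = -2 + \frac{p + p}{B - 22} = -2 + \frac{2 p}{-22 + B}$)
$\left(984050 + \left(\left(-536\right) 477 + F{\left(-11,26 \right)}\right)\right) - 2074610 = \left(984050 - \left(255672 - \frac{2 \left(22 - 11 - 26\right)}{-22 + 26}\right)\right) - 2074610 = \left(984050 - \left(255672 - \frac{2 \left(22 - 11 - 26\right)}{4}\right)\right) - 2074610 = \left(984050 - \left(255672 - - \frac{15}{2}\right)\right) - 2074610 = \left(984050 - \frac{511359}{2}\right) - 2074610 = \frac{1456741}{2} - 2074610 = - \frac{2692479}{2}$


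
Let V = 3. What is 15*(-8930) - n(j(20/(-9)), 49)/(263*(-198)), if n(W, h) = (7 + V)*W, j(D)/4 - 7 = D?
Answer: -31388904490/234333 ≈ -1.3395e+5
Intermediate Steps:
j(D) = 28 + 4*D
n(W, h) = 10*W (n(W, h) = (7 + 3)*W = 10*W)
15*(-8930) - n(j(20/(-9)), 49)/(263*(-198)) = 15*(-8930) - 10*(28 + 4*(20/(-9)))/(263*(-198)) = -133950 - 10*(28 + 4*(20*(-1/9)))/(-52074) = -133950 - 10*(28 + 4*(-20/9))*(-1)/52074 = -133950 - 10*(28 - 80/9)*(-1)/52074 = -133950 - 10*(172/9)*(-1)/52074 = -133950 - 1720*(-1)/(9*52074) = -133950 - 1*(-860/234333) = -133950 + 860/234333 = -31388904490/234333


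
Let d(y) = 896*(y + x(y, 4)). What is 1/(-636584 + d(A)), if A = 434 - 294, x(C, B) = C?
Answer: -1/385704 ≈ -2.5927e-6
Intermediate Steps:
A = 140
d(y) = 1792*y (d(y) = 896*(y + y) = 896*(2*y) = 1792*y)
1/(-636584 + d(A)) = 1/(-636584 + 1792*140) = 1/(-636584 + 250880) = 1/(-385704) = -1/385704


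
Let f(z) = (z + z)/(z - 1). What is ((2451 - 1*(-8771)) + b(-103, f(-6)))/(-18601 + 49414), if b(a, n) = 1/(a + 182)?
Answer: 295513/811409 ≈ 0.36420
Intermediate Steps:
f(z) = 2*z/(-1 + z) (f(z) = (2*z)/(-1 + z) = 2*z/(-1 + z))
b(a, n) = 1/(182 + a)
((2451 - 1*(-8771)) + b(-103, f(-6)))/(-18601 + 49414) = ((2451 - 1*(-8771)) + 1/(182 - 103))/(-18601 + 49414) = ((2451 + 8771) + 1/79)/30813 = (11222 + 1/79)*(1/30813) = (886539/79)*(1/30813) = 295513/811409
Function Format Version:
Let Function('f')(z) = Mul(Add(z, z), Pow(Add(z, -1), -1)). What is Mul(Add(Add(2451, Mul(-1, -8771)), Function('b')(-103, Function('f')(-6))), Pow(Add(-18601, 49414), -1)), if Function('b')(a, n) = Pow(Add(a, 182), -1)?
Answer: Rational(295513, 811409) ≈ 0.36420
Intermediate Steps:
Function('f')(z) = Mul(2, z, Pow(Add(-1, z), -1)) (Function('f')(z) = Mul(Mul(2, z), Pow(Add(-1, z), -1)) = Mul(2, z, Pow(Add(-1, z), -1)))
Function('b')(a, n) = Pow(Add(182, a), -1)
Mul(Add(Add(2451, Mul(-1, -8771)), Function('b')(-103, Function('f')(-6))), Pow(Add(-18601, 49414), -1)) = Mul(Add(Add(2451, Mul(-1, -8771)), Pow(Add(182, -103), -1)), Pow(Add(-18601, 49414), -1)) = Mul(Add(Add(2451, 8771), Pow(79, -1)), Pow(30813, -1)) = Mul(Add(11222, Rational(1, 79)), Rational(1, 30813)) = Mul(Rational(886539, 79), Rational(1, 30813)) = Rational(295513, 811409)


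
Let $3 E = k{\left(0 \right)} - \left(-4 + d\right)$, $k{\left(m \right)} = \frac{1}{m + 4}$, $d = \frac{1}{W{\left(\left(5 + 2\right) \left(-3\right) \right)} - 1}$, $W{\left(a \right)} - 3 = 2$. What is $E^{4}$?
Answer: $\frac{256}{81} \approx 3.1605$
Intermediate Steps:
$W{\left(a \right)} = 5$ ($W{\left(a \right)} = 3 + 2 = 5$)
$d = \frac{1}{4}$ ($d = \frac{1}{5 - 1} = \frac{1}{4} \approx 0.25$)
$k{\left(m \right)} = \frac{1}{4 + m}$
$E = \frac{4}{3}$ ($E = \frac{\frac{1}{4 + 0} + \left(4 - \frac{1}{4}\right)}{3} = \frac{\frac{1}{4} + \left(4 - \frac{1}{4}\right)}{3} = \frac{\frac{1}{4} + \frac{15}{4}}{3} = \frac{1}{3} \cdot 4 = \frac{4}{3} \approx 1.3333$)
$E^{4} = \left(\frac{4}{3}\right)^{4} = \frac{256}{81}$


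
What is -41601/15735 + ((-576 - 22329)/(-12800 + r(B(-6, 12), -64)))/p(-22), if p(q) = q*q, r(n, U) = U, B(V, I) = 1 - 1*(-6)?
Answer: -28739415289/10885431040 ≈ -2.6402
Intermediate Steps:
B(V, I) = 7 (B(V, I) = 1 + 6 = 7)
p(q) = q²
-41601/15735 + ((-576 - 22329)/(-12800 + r(B(-6, 12), -64)))/p(-22) = -41601/15735 + ((-576 - 22329)/(-12800 - 64))/((-22)²) = -41601*1/15735 - 22905/(-12864)/484 = -13867/5245 - 22905*(-1/12864)*(1/484) = -13867/5245 + (7635/4288)*(1/484) = -13867/5245 + 7635/2075392 = -28739415289/10885431040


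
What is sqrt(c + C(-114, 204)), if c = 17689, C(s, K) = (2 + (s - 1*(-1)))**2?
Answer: sqrt(30010) ≈ 173.23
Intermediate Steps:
C(s, K) = (3 + s)**2 (C(s, K) = (2 + (s + 1))**2 = (2 + (1 + s))**2 = (3 + s)**2)
sqrt(c + C(-114, 204)) = sqrt(17689 + (3 - 114)**2) = sqrt(17689 + (-111)**2) = sqrt(17689 + 12321) = sqrt(30010)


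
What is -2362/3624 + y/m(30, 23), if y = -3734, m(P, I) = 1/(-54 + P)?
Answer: 162383011/1812 ≈ 89615.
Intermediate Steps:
-2362/3624 + y/m(30, 23) = -2362/3624 - 3734/(1/(-54 + 30)) = -2362*1/3624 - 3734/(1/(-24)) = -1181/1812 - 3734/(-1/24) = -1181/1812 - 3734*(-24) = -1181/1812 + 89616 = 162383011/1812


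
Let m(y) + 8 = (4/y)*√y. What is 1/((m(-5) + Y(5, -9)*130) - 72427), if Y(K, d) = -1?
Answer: -362825/26328396141 + 4*I*√5/26328396141 ≈ -1.3781e-5 + 3.3972e-10*I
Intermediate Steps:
m(y) = -8 + 4/√y (m(y) = -8 + (4/y)*√y = -8 + 4/√y)
1/((m(-5) + Y(5, -9)*130) - 72427) = 1/(((-8 + 4/√(-5)) - 1*130) - 72427) = 1/(((-8 + 4*(-I*√5/5)) - 130) - 72427) = 1/(((-8 - 4*I*√5/5) - 130) - 72427) = 1/((-138 - 4*I*√5/5) - 72427) = 1/(-72565 - 4*I*√5/5)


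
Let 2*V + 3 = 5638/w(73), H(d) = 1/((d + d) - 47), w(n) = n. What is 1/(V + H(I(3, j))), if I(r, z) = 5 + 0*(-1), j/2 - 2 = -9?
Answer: 5402/200357 ≈ 0.026962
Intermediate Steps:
j = -14 (j = 4 + 2*(-9) = 4 - 18 = -14)
I(r, z) = 5 (I(r, z) = 5 + 0 = 5)
H(d) = 1/(-47 + 2*d) (H(d) = 1/(2*d - 47) = 1/(-47 + 2*d))
V = 5419/146 (V = -3/2 + (5638/73)/2 = -3/2 + (5638*(1/73))/2 = -3/2 + (½)*(5638/73) = -3/2 + 2819/73 = 5419/146 ≈ 37.116)
1/(V + H(I(3, j))) = 1/(5419/146 + 1/(-47 + 2*5)) = 1/(5419/146 + 1/(-47 + 10)) = 1/(5419/146 + 1/(-37)) = 1/(5419/146 - 1/37) = 1/(200357/5402) = 5402/200357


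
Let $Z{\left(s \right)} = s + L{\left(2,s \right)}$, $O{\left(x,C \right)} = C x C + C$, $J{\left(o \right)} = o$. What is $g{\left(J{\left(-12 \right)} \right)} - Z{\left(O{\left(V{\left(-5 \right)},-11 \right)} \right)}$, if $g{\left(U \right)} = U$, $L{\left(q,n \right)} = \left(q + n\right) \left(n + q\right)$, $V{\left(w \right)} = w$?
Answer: $-376392$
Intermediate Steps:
$O{\left(x,C \right)} = C + x C^{2}$ ($O{\left(x,C \right)} = x C^{2} + C = C + x C^{2}$)
$L{\left(q,n \right)} = \left(n + q\right)^{2}$ ($L{\left(q,n \right)} = \left(n + q\right) \left(n + q\right) = \left(n + q\right)^{2}$)
$Z{\left(s \right)} = s + \left(2 + s\right)^{2}$ ($Z{\left(s \right)} = s + \left(s + 2\right)^{2} = s + \left(2 + s\right)^{2}$)
$g{\left(J{\left(-12 \right)} \right)} - Z{\left(O{\left(V{\left(-5 \right)},-11 \right)} \right)} = -12 - \left(- 11 \left(1 - -55\right) + \left(2 - 11 \left(1 - -55\right)\right)^{2}\right) = -12 - \left(- 11 \left(1 + 55\right) + \left(2 - 11 \left(1 + 55\right)\right)^{2}\right) = -12 - \left(\left(-11\right) 56 + \left(2 - 616\right)^{2}\right) = -12 - \left(-616 + \left(2 - 616\right)^{2}\right) = -12 - \left(-616 + \left(-614\right)^{2}\right) = -12 - \left(-616 + 376996\right) = -12 - 376380 = -376392$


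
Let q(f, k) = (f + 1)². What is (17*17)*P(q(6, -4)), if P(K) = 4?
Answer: 1156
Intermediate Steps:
q(f, k) = (1 + f)²
(17*17)*P(q(6, -4)) = (17*17)*4 = 289*4 = 1156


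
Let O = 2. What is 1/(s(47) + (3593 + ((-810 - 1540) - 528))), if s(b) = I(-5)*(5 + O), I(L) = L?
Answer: 1/680 ≈ 0.0014706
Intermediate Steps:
s(b) = -35 (s(b) = -5*(5 + 2) = -5*7 = -35)
1/(s(47) + (3593 + ((-810 - 1540) - 528))) = 1/(-35 + (3593 + ((-810 - 1540) - 528))) = 1/(-35 + (3593 + (-2350 - 528))) = 1/(-35 + (3593 - 2878)) = 1/(-35 + 715) = 1/680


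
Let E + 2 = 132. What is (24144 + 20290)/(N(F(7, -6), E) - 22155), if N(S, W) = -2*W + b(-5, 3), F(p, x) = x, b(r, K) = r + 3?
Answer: -44434/22417 ≈ -1.9822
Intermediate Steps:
b(r, K) = 3 + r
E = 130 (E = -2 + 132 = 130)
N(S, W) = -2 - 2*W (N(S, W) = -2*W + (3 - 5) = -2*W - 2 = -2 - 2*W)
(24144 + 20290)/(N(F(7, -6), E) - 22155) = (24144 + 20290)/((-2 - 2*130) - 22155) = 44434/((-2 - 260) - 22155) = 44434/(-262 - 22155) = 44434/(-22417) = 44434*(-1/22417) = -44434/22417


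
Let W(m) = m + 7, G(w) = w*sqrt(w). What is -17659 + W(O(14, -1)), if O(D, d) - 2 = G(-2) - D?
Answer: -17664 - 2*I*sqrt(2) ≈ -17664.0 - 2.8284*I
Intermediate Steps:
G(w) = w**(3/2)
O(D, d) = 2 - D - 2*I*sqrt(2) (O(D, d) = 2 + ((-2)**(3/2) - D) = 2 + (-2*I*sqrt(2) - D) = 2 + (-D - 2*I*sqrt(2)) = 2 - D - 2*I*sqrt(2))
W(m) = 7 + m
-17659 + W(O(14, -1)) = -17659 + (7 + (2 - 1*14 - 2*I*sqrt(2))) = -17659 + (7 + (2 - 14 - 2*I*sqrt(2))) = -17659 + (7 + (-12 - 2*I*sqrt(2))) = -17659 + (-5 - 2*I*sqrt(2)) = -17664 - 2*I*sqrt(2)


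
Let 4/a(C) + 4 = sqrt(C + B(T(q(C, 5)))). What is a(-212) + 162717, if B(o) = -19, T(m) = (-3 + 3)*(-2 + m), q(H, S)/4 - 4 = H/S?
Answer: 40191083/247 - 4*I*sqrt(231)/247 ≈ 1.6272e+5 - 0.24613*I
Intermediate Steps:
q(H, S) = 16 + 4*H/S (q(H, S) = 16 + 4*(H/S) = 16 + 4*H/S)
T(m) = 0 (T(m) = 0*(-2 + m) = 0)
a(C) = 4/(-4 + sqrt(-19 + C)) (a(C) = 4/(-4 + sqrt(C - 19)) = 4/(-4 + sqrt(-19 + C)))
a(-212) + 162717 = 4/(-4 + sqrt(-19 - 212)) + 162717 = 4/(-4 + sqrt(-231)) + 162717 = 4/(-4 + I*sqrt(231)) + 162717 = 162717 + 4/(-4 + I*sqrt(231))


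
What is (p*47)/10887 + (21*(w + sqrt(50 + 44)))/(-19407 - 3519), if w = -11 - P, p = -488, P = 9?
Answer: -86876366/41599227 - 7*sqrt(94)/7642 ≈ -2.0973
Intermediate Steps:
w = -20 (w = -11 - 1*9 = -11 - 9 = -20)
(p*47)/10887 + (21*(w + sqrt(50 + 44)))/(-19407 - 3519) = -488*47/10887 + (21*(-20 + sqrt(50 + 44)))/(-19407 - 3519) = -22936*1/10887 + (21*(-20 + sqrt(94)))/(-22926) = -22936/10887 + (-420 + 21*sqrt(94))*(-1/22926) = -22936/10887 + (70/3821 - 7*sqrt(94)/7642) = -86876366/41599227 - 7*sqrt(94)/7642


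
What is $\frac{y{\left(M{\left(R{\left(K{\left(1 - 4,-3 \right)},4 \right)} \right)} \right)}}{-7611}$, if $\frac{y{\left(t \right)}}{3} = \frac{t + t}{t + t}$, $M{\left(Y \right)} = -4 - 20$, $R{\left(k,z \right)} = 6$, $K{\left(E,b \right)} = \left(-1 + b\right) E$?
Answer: $- \frac{1}{2537} \approx -0.00039417$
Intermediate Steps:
$K{\left(E,b \right)} = E \left(-1 + b\right)$
$M{\left(Y \right)} = -24$ ($M{\left(Y \right)} = -4 - 20 = -24$)
$y{\left(t \right)} = 3$ ($y{\left(t \right)} = 3 \frac{t + t}{t + t} = 3 \frac{2 t}{2 t} = 3 \cdot 2 t \frac{1}{2 t} = 3 \cdot 1 = 3$)
$\frac{y{\left(M{\left(R{\left(K{\left(1 - 4,-3 \right)},4 \right)} \right)} \right)}}{-7611} = \frac{3}{-7611} = 3 \left(- \frac{1}{7611}\right) = - \frac{1}{2537}$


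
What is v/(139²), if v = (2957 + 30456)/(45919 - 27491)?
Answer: 33413/356047388 ≈ 9.3844e-5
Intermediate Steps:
v = 33413/18428 ≈ 1.8132
v/(139²) = 33413/(18428*(139²)) = (33413/18428)/19321 = (33413/18428)*(1/19321) = 33413/356047388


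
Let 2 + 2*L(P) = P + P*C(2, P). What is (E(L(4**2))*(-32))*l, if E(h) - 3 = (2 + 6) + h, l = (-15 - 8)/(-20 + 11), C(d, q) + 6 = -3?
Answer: 4416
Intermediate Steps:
C(d, q) = -9 (C(d, q) = -6 - 3 = -9)
L(P) = -1 - 4*P (L(P) = -1 + (P + P*(-9))/2 = -1 + (P - 9*P)/2 = -1 + (-8*P)/2 = -1 - 4*P)
l = 23/9 (l = -23/(-9) = -23*(-1/9) = 23/9 ≈ 2.5556)
E(h) = 11 + h (E(h) = 3 + ((2 + 6) + h) = 3 + (8 + h) = 11 + h)
(E(L(4**2))*(-32))*l = ((11 + (-1 - 4*4**2))*(-32))*(23/9) = ((11 + (-1 - 4*16))*(-32))*(23/9) = ((11 + (-1 - 64))*(-32))*(23/9) = ((11 - 65)*(-32))*(23/9) = -54*(-32)*(23/9) = 1728*(23/9) = 4416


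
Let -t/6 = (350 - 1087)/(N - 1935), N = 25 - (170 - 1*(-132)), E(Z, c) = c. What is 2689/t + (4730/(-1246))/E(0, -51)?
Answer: -10498750363/7805567 ≈ -1345.0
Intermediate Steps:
N = -277 (N = 25 - (170 + 132) = 25 - 1*302 = 25 - 302 = -277)
t = -2211/1106 (t = -6*(350 - 1087)/(-277 - 1935) = -(-4422)/(-2212) = -(-4422)*(-1)/2212 = -6*737/2212 = -2211/1106 ≈ -1.9991)
2689/t + (4730/(-1246))/E(0, -51) = 2689/(-2211/1106) + (4730/(-1246))/(-51) = 2689*(-1106/2211) + (4730*(-1/1246))*(-1/51) = -2974034/2211 - 2365/623*(-1/51) = -2974034/2211 + 2365/31773 = -10498750363/7805567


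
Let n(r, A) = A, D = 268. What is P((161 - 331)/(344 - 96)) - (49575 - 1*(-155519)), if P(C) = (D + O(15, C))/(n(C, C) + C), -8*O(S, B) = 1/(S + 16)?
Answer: -69798423/340 ≈ -2.0529e+5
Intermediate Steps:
O(S, B) = -1/(8*(16 + S)) (O(S, B) = -1/(8*(S + 16)) = -1/(8*(16 + S)))
P(C) = 66463/(496*C) (P(C) = (268 - 1/(128 + 8*15))/(C + C) = (268 - 1/(128 + 120))/((2*C)) = (268 - 1/248)*(1/(2*C)) = 66463*(1/(2*C))/248 = 66463/(496*C))
P((161 - 331)/(344 - 96)) - (49575 - 1*(-155519)) = 66463/(496*(((161 - 331)/(344 - 96)))) - (49575 - 1*(-155519)) = 66463/(496*((-170/248))) - (49575 + 155519) = 66463/(496*((-170*1/248))) - 1*205094 = 66463/(496*(-85/124)) - 205094 = (66463/496)*(-124/85) - 205094 = -66463/340 - 205094 = -69798423/340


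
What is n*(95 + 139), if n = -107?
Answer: -25038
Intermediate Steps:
n*(95 + 139) = -107*(95 + 139) = -107*234 = -25038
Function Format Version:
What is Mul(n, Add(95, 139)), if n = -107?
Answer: -25038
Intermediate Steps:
Mul(n, Add(95, 139)) = Mul(-107, Add(95, 139)) = Mul(-107, 234) = -25038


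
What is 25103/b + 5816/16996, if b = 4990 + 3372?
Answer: 118820995/35530138 ≈ 3.3442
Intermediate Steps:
b = 8362
25103/b + 5816/16996 = 25103/8362 + 5816/16996 = 25103*(1/8362) + 5816*(1/16996) = 25103/8362 + 1454/4249 = 118820995/35530138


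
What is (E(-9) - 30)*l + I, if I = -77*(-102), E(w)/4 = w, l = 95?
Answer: 1584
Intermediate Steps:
E(w) = 4*w
I = 7854
(E(-9) - 30)*l + I = (4*(-9) - 30)*95 + 7854 = (-36 - 30)*95 + 7854 = -66*95 + 7854 = -6270 + 7854 = 1584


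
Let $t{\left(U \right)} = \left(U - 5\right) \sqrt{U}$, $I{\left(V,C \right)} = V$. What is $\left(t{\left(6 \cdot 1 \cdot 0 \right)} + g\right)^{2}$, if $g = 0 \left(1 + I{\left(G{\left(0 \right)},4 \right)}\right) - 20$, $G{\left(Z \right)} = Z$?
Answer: $400$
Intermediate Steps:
$g = -20$ ($g = 0 \left(1 + 0\right) - 20 = 0 \cdot 1 - 20 = 0 - 20 = -20$)
$t{\left(U \right)} = \sqrt{U} \left(-5 + U\right)$ ($t{\left(U \right)} = \left(-5 + U\right) \sqrt{U} = \sqrt{U} \left(-5 + U\right)$)
$\left(t{\left(6 \cdot 1 \cdot 0 \right)} + g\right)^{2} = \left(\sqrt{6 \cdot 1 \cdot 0} \left(-5 + 6 \cdot 1 \cdot 0\right) - 20\right)^{2} = \left(\sqrt{6 \cdot 0} \left(-5 + 6 \cdot 0\right) - 20\right)^{2} = \left(\sqrt{0} \left(-5 + 0\right) - 20\right)^{2} = \left(0 \left(-5\right) - 20\right)^{2} = \left(0 - 20\right)^{2} = \left(-20\right)^{2} = 400$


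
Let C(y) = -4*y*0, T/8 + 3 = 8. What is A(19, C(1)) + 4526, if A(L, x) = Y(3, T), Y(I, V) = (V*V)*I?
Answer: 9326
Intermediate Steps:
T = 40 (T = -24 + 8*8 = -24 + 64 = 40)
Y(I, V) = I*V² (Y(I, V) = V²*I = I*V²)
C(y) = 0
A(L, x) = 4800 (A(L, x) = 3*40² = 3*1600 = 4800)
A(19, C(1)) + 4526 = 4800 + 4526 = 9326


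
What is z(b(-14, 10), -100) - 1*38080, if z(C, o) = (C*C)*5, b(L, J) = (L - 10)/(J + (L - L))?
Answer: -190256/5 ≈ -38051.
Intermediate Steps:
b(L, J) = (-10 + L)/J (b(L, J) = (-10 + L)/(J + 0) = (-10 + L)/J)
z(C, o) = 5*C**2 (z(C, o) = C**2*5 = 5*C**2)
z(b(-14, 10), -100) - 1*38080 = 5*((-10 - 14)/10)**2 - 1*38080 = 5*((1/10)*(-24))**2 - 38080 = 5*(-12/5)**2 - 38080 = 5*(144/25) - 38080 = 144/5 - 38080 = -190256/5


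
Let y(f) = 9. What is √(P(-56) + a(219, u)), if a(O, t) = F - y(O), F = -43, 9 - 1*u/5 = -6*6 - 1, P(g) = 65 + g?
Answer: I*√43 ≈ 6.5574*I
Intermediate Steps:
u = 230 (u = 45 - 5*(-6*6 - 1) = 45 - 5*(-36 - 1) = 45 - 5*(-37) = 45 + 185 = 230)
a(O, t) = -52 (a(O, t) = -43 - 1*9 = -43 - 9 = -52)
√(P(-56) + a(219, u)) = √((65 - 56) - 52) = √(9 - 52) = √(-43) = I*√43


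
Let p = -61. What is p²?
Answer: 3721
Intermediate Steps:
p² = (-61)² = 3721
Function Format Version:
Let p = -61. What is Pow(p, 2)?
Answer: 3721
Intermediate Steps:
Pow(p, 2) = Pow(-61, 2) = 3721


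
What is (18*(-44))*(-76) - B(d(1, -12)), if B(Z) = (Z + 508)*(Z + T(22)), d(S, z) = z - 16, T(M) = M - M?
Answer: 73632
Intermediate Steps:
T(M) = 0
d(S, z) = -16 + z
B(Z) = Z*(508 + Z) (B(Z) = (Z + 508)*(Z + 0) = (508 + Z)*Z = Z*(508 + Z))
(18*(-44))*(-76) - B(d(1, -12)) = (18*(-44))*(-76) - (-16 - 12)*(508 + (-16 - 12)) = -792*(-76) - (-28)*(508 - 28) = 60192 - (-28)*480 = 60192 - 1*(-13440) = 60192 + 13440 = 73632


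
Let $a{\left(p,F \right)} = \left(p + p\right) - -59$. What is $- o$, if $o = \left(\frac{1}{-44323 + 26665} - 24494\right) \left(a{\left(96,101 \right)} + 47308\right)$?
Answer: $\frac{6856661135209}{5886} \approx 1.1649 \cdot 10^{9}$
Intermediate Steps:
$a{\left(p,F \right)} = 59 + 2 p$ ($a{\left(p,F \right)} = 2 p + 59 = 59 + 2 p$)
$o = - \frac{6856661135209}{5886}$ ($o = \left(\frac{1}{-44323 + 26665} - 24494\right) \left(\left(59 + 2 \cdot 96\right) + 47308\right) = \left(\frac{1}{-17658} - 24494\right) \left(\left(59 + 192\right) + 47308\right) = \left(- \frac{1}{17658} - 24494\right) \left(251 + 47308\right) = \left(- \frac{432515053}{17658}\right) 47559 = - \frac{6856661135209}{5886} \approx -1.1649 \cdot 10^{9}$)
$- o = \left(-1\right) \left(- \frac{6856661135209}{5886}\right) = \frac{6856661135209}{5886}$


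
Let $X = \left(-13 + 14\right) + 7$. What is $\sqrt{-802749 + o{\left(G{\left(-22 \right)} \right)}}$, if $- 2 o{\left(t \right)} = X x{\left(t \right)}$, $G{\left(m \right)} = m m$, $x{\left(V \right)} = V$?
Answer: $i \sqrt{804685} \approx 897.04 i$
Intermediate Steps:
$X = 8$ ($X = 1 + 7 = 8$)
$G{\left(m \right)} = m^{2}$
$o{\left(t \right)} = - 4 t$ ($o{\left(t \right)} = - \frac{8 t}{2} = - 4 t$)
$\sqrt{-802749 + o{\left(G{\left(-22 \right)} \right)}} = \sqrt{-802749 - 4 \left(-22\right)^{2}} = \sqrt{-802749 - 1936} = \sqrt{-804685} = i \sqrt{804685}$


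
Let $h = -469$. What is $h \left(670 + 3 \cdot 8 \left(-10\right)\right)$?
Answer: $-201670$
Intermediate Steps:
$h \left(670 + 3 \cdot 8 \left(-10\right)\right) = - 469 \left(670 + 3 \cdot 8 \left(-10\right)\right) = - 469 \left(670 + 24 \left(-10\right)\right) = - 469 \left(670 - 240\right) = \left(-469\right) 430 = -201670$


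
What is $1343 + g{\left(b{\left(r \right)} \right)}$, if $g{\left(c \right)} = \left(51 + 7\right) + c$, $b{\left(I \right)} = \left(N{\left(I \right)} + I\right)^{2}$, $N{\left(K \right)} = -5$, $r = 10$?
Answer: $1426$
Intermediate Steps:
$b{\left(I \right)} = \left(-5 + I\right)^{2}$
$g{\left(c \right)} = 58 + c$
$1343 + g{\left(b{\left(r \right)} \right)} = 1343 + \left(58 + \left(-5 + 10\right)^{2}\right) = 1343 + \left(58 + 5^{2}\right) = 1343 + \left(58 + 25\right) = 1343 + 83 = 1426$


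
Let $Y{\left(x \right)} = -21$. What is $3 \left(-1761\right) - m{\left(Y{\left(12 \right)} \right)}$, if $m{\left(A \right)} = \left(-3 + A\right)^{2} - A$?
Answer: $-5880$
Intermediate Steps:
$3 \left(-1761\right) - m{\left(Y{\left(12 \right)} \right)} = 3 \left(-1761\right) - \left(\left(-3 - 21\right)^{2} - -21\right) = -5283 - \left(\left(-24\right)^{2} + 21\right) = -5283 - \left(576 + 21\right) = -5283 - 597 = -5880$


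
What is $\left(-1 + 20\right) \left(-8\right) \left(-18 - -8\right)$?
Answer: $1520$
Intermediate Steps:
$\left(-1 + 20\right) \left(-8\right) \left(-18 - -8\right) = 19 \left(-8\right) \left(-18 + 8\right) = \left(-152\right) \left(-10\right) = 1520$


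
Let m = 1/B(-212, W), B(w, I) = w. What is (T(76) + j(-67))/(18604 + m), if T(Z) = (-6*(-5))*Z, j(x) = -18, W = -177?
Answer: 479544/3944047 ≈ 0.12159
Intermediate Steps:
T(Z) = 30*Z
m = -1/212 (m = 1/(-212) = -1/212 ≈ -0.0047170)
(T(76) + j(-67))/(18604 + m) = (30*76 - 18)/(18604 - 1/212) = (2280 - 18)/(3944047/212) = 2262*(212/3944047) = 479544/3944047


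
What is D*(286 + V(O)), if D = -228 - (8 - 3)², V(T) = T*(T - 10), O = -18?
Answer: -199870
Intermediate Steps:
V(T) = T*(-10 + T)
D = -253 (D = -228 - 1*5² = -228 - 1*25 = -228 - 25 = -253)
D*(286 + V(O)) = -253*(286 - 18*(-10 - 18)) = -253*(286 - 18*(-28)) = -253*(286 + 504) = -253*790 = -199870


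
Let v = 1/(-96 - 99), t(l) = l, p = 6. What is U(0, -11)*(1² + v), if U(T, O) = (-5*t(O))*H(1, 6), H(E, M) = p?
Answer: 4268/13 ≈ 328.31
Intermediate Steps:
H(E, M) = 6
U(T, O) = -30*O (U(T, O) = -5*O*6 = -30*O)
v = -1/195 (v = 1/(-195) = -1/195 ≈ -0.0051282)
U(0, -11)*(1² + v) = (-30*(-11))*(1² - 1/195) = 330*(1 - 1/195) = 330*(194/195) = 4268/13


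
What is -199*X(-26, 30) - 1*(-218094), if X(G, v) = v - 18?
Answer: 215706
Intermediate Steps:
X(G, v) = -18 + v
-199*X(-26, 30) - 1*(-218094) = -199*(-18 + 30) - 1*(-218094) = -199*12 + 218094 = -2388 + 218094 = 215706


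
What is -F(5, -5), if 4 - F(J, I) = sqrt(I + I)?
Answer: -4 + I*sqrt(10) ≈ -4.0 + 3.1623*I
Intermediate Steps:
F(J, I) = 4 - sqrt(2)*sqrt(I) (F(J, I) = 4 - sqrt(I + I) = 4 - sqrt(2*I) = 4 - sqrt(2)*sqrt(I))
-F(5, -5) = -(4 - sqrt(2)*sqrt(-5)) = -(4 - sqrt(2)*I*sqrt(5)) = -(4 - I*sqrt(10)) = -4 + I*sqrt(10)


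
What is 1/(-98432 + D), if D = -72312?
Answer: -1/170744 ≈ -5.8567e-6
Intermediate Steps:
1/(-98432 + D) = 1/(-98432 - 72312) = 1/(-170744) = -1/170744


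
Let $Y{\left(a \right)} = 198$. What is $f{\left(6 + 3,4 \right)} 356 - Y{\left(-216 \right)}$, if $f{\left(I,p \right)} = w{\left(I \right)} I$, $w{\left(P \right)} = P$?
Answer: $28638$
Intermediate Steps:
$f{\left(I,p \right)} = I^{2}$ ($f{\left(I,p \right)} = I I = I^{2}$)
$f{\left(6 + 3,4 \right)} 356 - Y{\left(-216 \right)} = \left(6 + 3\right)^{2} \cdot 356 - 198 = 9^{2} \cdot 356 - 198 = 81 \cdot 356 - 198 = 28836 - 198 = 28638$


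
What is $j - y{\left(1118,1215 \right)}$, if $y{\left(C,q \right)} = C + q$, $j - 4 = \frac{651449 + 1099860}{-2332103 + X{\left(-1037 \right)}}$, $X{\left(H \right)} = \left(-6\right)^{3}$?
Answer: $- \frac{5433722260}{2332319} \approx -2329.8$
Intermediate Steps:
$X{\left(H \right)} = -216$
$j = \frac{7577967}{2332319}$ ($j = 4 + \frac{651449 + 1099860}{-2332103 - 216} = 4 + \frac{1751309}{-2332319} = 4 + 1751309 \left(- \frac{1}{2332319}\right) = 4 - \frac{1751309}{2332319} = \frac{7577967}{2332319} \approx 3.2491$)
$j - y{\left(1118,1215 \right)} = \frac{7577967}{2332319} - \left(1118 + 1215\right) = \frac{7577967}{2332319} - 2333 = - \frac{5433722260}{2332319}$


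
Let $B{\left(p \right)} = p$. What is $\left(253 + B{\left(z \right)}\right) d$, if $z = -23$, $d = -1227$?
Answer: $-282210$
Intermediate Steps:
$\left(253 + B{\left(z \right)}\right) d = \left(253 - 23\right) \left(-1227\right) = 230 \left(-1227\right) = -282210$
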